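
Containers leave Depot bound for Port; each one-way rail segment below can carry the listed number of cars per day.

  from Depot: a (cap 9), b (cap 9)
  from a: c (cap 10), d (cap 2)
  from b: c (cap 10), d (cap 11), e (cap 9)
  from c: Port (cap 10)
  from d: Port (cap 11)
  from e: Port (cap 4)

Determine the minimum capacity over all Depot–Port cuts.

18

Augment Depot→a→c→Port: bottleneck 9, flow now 9.
Augment Depot→b→c→Port: bottleneck 1, flow now 10.
Augment Depot→b→d→Port: bottleneck 8, flow now 18.
No augmenting path remains; maximum flow = 18.
By max-flow min-cut, the minimum cut capacity equals the max flow.
In the residual graph, reachable from Depot: {Depot}.
Min-cut edges: Depot→a (9), Depot→b (9); capacity 9 + 9 = 18.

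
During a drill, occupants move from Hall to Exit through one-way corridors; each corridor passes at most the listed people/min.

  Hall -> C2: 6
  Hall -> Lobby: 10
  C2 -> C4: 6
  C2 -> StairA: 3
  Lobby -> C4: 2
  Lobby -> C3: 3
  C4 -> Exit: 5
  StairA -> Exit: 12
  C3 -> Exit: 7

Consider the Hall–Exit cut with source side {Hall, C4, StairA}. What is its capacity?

33

Edges leaving {Hall, C4, StairA}: Hall→C2 (6), Hall→Lobby (10), C4→Exit (5), StairA→Exit (12).
Cut capacity = 6 + 10 + 5 + 12 = 33.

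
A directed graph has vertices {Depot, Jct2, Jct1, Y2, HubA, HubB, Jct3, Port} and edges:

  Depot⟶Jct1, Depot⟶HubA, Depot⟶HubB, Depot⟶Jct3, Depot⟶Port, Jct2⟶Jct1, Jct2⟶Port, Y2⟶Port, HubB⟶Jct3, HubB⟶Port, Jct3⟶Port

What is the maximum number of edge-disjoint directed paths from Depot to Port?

Assign every edge capacity 1; by Menger, the answer equals the max flow.
Path Depot→Port (+1); total 1.
Path Depot→HubB→Port (+1); total 2.
Path Depot→Jct3→Port (+1); total 3.
No residual Depot→Port path; max flow = 3.
Certifying cut of size 3: {Depot→HubB, Depot→Jct3, Depot→Port}.

3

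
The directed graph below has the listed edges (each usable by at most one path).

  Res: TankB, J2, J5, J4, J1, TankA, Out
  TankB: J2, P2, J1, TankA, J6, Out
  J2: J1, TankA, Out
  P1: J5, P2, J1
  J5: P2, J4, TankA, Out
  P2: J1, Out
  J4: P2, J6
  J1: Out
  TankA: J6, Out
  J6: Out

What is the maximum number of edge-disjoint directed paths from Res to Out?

Assign every edge capacity 1; by Menger, the answer equals the max flow.
Path Res→Out (+1); total 1.
Path Res→TankB→Out (+1); total 2.
Path Res→J2→Out (+1); total 3.
Path Res→J5→Out (+1); total 4.
Path Res→J1→Out (+1); total 5.
Path Res→TankA→Out (+1); total 6.
Path Res→J4→P2→Out (+1); total 7.
No residual Res→Out path; max flow = 7.
Certifying cut of size 7: {Res→J1, Res→J2, Res→J4, Res→J5, Res→Out, Res→TankA, Res→TankB}.

7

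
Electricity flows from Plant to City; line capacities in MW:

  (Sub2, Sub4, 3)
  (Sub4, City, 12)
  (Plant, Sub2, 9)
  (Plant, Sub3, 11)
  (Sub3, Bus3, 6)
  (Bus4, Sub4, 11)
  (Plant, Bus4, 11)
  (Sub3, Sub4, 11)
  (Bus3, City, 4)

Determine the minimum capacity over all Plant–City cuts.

16

Augment Plant→Sub2→Sub4→City: bottleneck 3, flow now 3.
Augment Plant→Bus4→Sub4→City: bottleneck 9, flow now 12.
Augment Plant→Sub3→Bus3→City: bottleneck 4, flow now 16.
No augmenting path remains; maximum flow = 16.
By max-flow min-cut, the minimum cut capacity equals the max flow.
In the residual graph, reachable from Plant: {Plant, Sub2, Bus4, Sub3, Bus3, Sub4}.
Min-cut edges: Bus3→City (4), Sub4→City (12); capacity 4 + 12 = 16.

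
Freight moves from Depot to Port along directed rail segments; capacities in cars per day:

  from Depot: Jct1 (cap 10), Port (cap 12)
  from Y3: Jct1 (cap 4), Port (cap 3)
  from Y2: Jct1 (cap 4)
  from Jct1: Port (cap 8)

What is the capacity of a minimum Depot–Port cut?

20

Augment Depot→Port: bottleneck 12, flow now 12.
Augment Depot→Jct1→Port: bottleneck 8, flow now 20.
No augmenting path remains; maximum flow = 20.
By max-flow min-cut, the minimum cut capacity equals the max flow.
In the residual graph, reachable from Depot: {Depot, Jct1}.
Min-cut edges: Depot→Port (12), Jct1→Port (8); capacity 12 + 8 = 20.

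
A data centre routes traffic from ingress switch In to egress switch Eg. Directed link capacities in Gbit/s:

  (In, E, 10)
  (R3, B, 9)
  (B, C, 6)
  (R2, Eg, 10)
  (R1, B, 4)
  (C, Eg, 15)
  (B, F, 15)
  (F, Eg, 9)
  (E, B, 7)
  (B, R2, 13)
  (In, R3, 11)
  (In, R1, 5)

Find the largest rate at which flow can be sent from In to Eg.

Augment In→R1→B→C→Eg: bottleneck 4, flow now 4.
Augment In→R3→B→C→Eg: bottleneck 2, flow now 6.
Augment In→R3→B→R2→Eg: bottleneck 7, flow now 13.
Augment In→E→B→R2→Eg: bottleneck 3, flow now 16.
Augment In→E→B→F→Eg: bottleneck 4, flow now 20.
No augmenting path remains; maximum flow = 20.
In the residual graph, reachable from In: {In, R1, R3, E}.
Min-cut edges: R1→B (4), R3→B (9), E→B (7); capacity 4 + 9 + 7 = 20.
This cut is saturated, so no flow can exceed 20.

20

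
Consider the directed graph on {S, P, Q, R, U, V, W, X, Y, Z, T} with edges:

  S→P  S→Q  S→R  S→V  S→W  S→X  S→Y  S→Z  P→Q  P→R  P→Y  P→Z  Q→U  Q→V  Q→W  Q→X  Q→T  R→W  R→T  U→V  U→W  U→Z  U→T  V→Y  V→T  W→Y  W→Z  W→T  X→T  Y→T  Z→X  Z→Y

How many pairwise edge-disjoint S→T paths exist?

Assign every edge capacity 1; by Menger, the answer equals the max flow.
Path S→Q→T (+1); total 1.
Path S→R→T (+1); total 2.
Path S→V→T (+1); total 3.
Path S→W→T (+1); total 4.
Path S→X→T (+1); total 5.
Path S→Y→T (+1); total 6.
Path S→P→Q→U→T (+1); total 7.
No residual S→T path; max flow = 7.
Certifying cut of size 7: {S→P, S→Q, S→R, S→V, S→W, X→T, Y→T}.

7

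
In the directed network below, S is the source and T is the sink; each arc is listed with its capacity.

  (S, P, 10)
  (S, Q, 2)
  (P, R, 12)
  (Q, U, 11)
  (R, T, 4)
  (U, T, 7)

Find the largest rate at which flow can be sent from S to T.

6

Augment S→P→R→T: bottleneck 4, flow now 4.
Augment S→Q→U→T: bottleneck 2, flow now 6.
No augmenting path remains; maximum flow = 6.
In the residual graph, reachable from S: {S, P, R}.
Min-cut edges: S→Q (2), R→T (4); capacity 2 + 4 = 6.
This cut is saturated, so no flow can exceed 6.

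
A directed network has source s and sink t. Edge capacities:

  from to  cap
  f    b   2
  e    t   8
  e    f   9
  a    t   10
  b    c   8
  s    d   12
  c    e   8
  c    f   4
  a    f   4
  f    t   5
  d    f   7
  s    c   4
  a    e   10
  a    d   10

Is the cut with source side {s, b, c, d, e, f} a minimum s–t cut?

Given cut capacity: 8 + 5 = 13.
Augment s→c→e→t: bottleneck 4, flow now 4.
Augment s→d→f→t: bottleneck 5, flow now 9.
Augment s→d→f→b→c→e→t: bottleneck 2, flow now 11.
No augmenting path remains; maximum flow = 11.
In the residual graph, reachable from s: {s, d}.
Min-cut edges: s→c (4), d→f (7); capacity 4 + 7 = 11.
Cut capacity 13 exceeds the max flow 11, so it is not minimum.

No — its capacity is 13, but the minimum cut has capacity 11.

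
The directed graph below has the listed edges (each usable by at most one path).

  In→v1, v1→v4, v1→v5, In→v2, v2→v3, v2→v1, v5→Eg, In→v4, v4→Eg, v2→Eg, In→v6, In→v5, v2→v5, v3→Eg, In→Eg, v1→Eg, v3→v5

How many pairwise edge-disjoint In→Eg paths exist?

Assign every edge capacity 1; by Menger, the answer equals the max flow.
Path In→Eg (+1); total 1.
Path In→v1→Eg (+1); total 2.
Path In→v2→Eg (+1); total 3.
Path In→v4→Eg (+1); total 4.
Path In→v5→Eg (+1); total 5.
No residual In→Eg path; max flow = 5.
Certifying cut of size 5: {In→Eg, In→v1, In→v2, In→v4, In→v5}.

5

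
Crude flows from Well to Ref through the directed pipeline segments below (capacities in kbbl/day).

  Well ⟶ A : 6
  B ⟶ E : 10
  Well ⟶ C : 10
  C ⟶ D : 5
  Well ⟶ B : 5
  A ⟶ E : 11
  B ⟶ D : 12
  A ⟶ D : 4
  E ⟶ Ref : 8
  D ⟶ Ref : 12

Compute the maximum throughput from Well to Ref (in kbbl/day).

16

Augment Well→A→D→Ref: bottleneck 4, flow now 4.
Augment Well→A→E→Ref: bottleneck 2, flow now 6.
Augment Well→B→D→Ref: bottleneck 5, flow now 11.
Augment Well→C→D→Ref: bottleneck 3, flow now 14.
Augment Well→C→D→A→E→Ref: bottleneck 2, flow now 16. (uses reverse residual edge)
No augmenting path remains; maximum flow = 16.
In the residual graph, reachable from Well: {Well, C}.
Min-cut edges: Well→A (6), Well→B (5), C→D (5); capacity 6 + 5 + 5 = 16.
This cut is saturated, so no flow can exceed 16.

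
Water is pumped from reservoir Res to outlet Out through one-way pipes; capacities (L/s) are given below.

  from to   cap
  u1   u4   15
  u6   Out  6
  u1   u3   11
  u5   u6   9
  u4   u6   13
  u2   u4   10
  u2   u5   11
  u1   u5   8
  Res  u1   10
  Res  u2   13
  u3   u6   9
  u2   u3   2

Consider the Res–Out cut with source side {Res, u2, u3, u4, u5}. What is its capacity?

Edges leaving {Res, u2, u3, u4, u5}: Res→u1 (10), u3→u6 (9), u4→u6 (13), u5→u6 (9).
Cut capacity = 10 + 9 + 13 + 9 = 41.

41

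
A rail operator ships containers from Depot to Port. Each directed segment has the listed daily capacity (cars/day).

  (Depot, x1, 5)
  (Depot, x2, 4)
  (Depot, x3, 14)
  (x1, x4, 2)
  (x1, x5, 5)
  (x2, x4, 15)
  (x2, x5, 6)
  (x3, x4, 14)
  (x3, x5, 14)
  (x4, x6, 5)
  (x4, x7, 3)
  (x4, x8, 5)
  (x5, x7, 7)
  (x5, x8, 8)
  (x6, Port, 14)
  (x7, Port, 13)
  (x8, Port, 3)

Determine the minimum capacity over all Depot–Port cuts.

Augment Depot→x1→x4→x6→Port: bottleneck 2, flow now 2.
Augment Depot→x1→x5→x7→Port: bottleneck 3, flow now 5.
Augment Depot→x2→x4→x6→Port: bottleneck 3, flow now 8.
Augment Depot→x2→x4→x7→Port: bottleneck 1, flow now 9.
Augment Depot→x3→x4→x7→Port: bottleneck 2, flow now 11.
Augment Depot→x3→x4→x8→Port: bottleneck 3, flow now 14.
Augment Depot→x3→x5→x7→Port: bottleneck 4, flow now 18.
No augmenting path remains; maximum flow = 18.
By max-flow min-cut, the minimum cut capacity equals the max flow.
In the residual graph, reachable from Depot: {Depot, x1, x2, x3, x4, x5, x8}.
Min-cut edges: x4→x6 (5), x4→x7 (3), x5→x7 (7), x8→Port (3); capacity 5 + 3 + 7 + 3 = 18.

18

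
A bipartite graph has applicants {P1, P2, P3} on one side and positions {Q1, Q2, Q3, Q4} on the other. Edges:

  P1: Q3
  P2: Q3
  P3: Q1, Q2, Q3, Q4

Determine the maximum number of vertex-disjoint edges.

2

Unit-capacity flow: source→left, listed edges, right→sink; max matching = max flow.
Augmenting path P1→Q3 (+1); matched 1.
Augmenting path P3→Q1 (+1); matched 2.
No augmenting path remains; maximum matching = 2.
König certificate: {P3, Q3} is a vertex cover of size 2 (every listed pair touches it), so no matching can be larger.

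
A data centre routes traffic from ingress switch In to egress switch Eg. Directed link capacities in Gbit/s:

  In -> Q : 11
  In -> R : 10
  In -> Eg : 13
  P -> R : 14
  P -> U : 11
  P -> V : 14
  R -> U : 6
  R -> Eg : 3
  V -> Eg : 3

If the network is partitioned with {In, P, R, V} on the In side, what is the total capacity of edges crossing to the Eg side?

47

Edges leaving {In, P, R, V}: In→Q (11), In→Eg (13), P→U (11), R→U (6), R→Eg (3), V→Eg (3).
Cut capacity = 11 + 13 + 11 + 6 + 3 + 3 = 47.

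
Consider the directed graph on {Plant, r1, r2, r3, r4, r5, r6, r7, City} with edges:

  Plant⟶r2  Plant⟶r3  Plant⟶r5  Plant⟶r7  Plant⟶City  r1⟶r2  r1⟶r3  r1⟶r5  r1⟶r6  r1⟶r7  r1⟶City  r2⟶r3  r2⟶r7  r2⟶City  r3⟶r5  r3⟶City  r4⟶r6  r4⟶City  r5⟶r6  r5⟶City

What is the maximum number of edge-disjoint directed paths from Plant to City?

Assign every edge capacity 1; by Menger, the answer equals the max flow.
Path Plant→City (+1); total 1.
Path Plant→r2→City (+1); total 2.
Path Plant→r3→City (+1); total 3.
Path Plant→r5→City (+1); total 4.
No residual Plant→City path; max flow = 4.
Certifying cut of size 4: {Plant→City, Plant→r2, Plant→r3, Plant→r5}.

4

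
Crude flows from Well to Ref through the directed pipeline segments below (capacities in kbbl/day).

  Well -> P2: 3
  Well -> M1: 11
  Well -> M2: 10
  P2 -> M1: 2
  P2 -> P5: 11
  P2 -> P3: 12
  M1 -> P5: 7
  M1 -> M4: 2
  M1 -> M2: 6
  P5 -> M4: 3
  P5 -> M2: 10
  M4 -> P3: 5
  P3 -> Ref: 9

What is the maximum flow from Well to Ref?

Augment Well→P2→P3→Ref: bottleneck 3, flow now 3.
Augment Well→M1→M4→P3→Ref: bottleneck 2, flow now 5.
Augment Well→M1→P5→M4→P3→Ref: bottleneck 3, flow now 8.
No augmenting path remains; maximum flow = 8.
In the residual graph, reachable from Well: {Well, M1, P5, M2}.
Min-cut edges: Well→P2 (3), M1→M4 (2), P5→M4 (3); capacity 3 + 2 + 3 = 8.
This cut is saturated, so no flow can exceed 8.

8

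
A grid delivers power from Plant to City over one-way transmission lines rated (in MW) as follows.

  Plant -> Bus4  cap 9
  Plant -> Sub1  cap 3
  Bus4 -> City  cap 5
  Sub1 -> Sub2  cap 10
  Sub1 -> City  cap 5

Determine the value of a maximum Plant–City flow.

8

Augment Plant→Bus4→City: bottleneck 5, flow now 5.
Augment Plant→Sub1→City: bottleneck 3, flow now 8.
No augmenting path remains; maximum flow = 8.
In the residual graph, reachable from Plant: {Plant, Bus4}.
Min-cut edges: Plant→Sub1 (3), Bus4→City (5); capacity 3 + 5 = 8.
This cut is saturated, so no flow can exceed 8.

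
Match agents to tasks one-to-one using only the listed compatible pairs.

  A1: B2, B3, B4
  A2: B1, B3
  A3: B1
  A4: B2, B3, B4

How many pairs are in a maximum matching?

4

Unit-capacity flow: source→left, listed edges, right→sink; max matching = max flow.
Augmenting path A1→B2 (+1); matched 1.
Augmenting path A2→B1 (+1); matched 2.
Augmenting path A4→B3 (+1); matched 3.
Augmenting path A3→B1→A2→B3→A4→B4 (+1); matched 4.
No augmenting path remains; maximum matching = 4.
König certificate: {A1, A2, A3, A4} is a vertex cover of size 4 (every listed pair touches it), so no matching can be larger.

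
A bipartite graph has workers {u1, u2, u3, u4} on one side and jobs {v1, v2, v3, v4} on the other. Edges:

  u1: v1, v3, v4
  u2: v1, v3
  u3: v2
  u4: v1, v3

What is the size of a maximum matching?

Unit-capacity flow: source→left, listed edges, right→sink; max matching = max flow.
Augmenting path u1→v1 (+1); matched 1.
Augmenting path u2→v3 (+1); matched 2.
Augmenting path u3→v2 (+1); matched 3.
Augmenting path u4→v1→u1→v4 (+1); matched 4.
No augmenting path remains; maximum matching = 4.
König certificate: {u1, u2, u3, u4} is a vertex cover of size 4 (every listed pair touches it), so no matching can be larger.

4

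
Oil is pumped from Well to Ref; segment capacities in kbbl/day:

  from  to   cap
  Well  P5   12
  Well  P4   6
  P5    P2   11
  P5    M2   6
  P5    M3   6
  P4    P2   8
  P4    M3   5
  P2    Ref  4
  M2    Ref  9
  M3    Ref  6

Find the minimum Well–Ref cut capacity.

16

Augment Well→P5→P2→Ref: bottleneck 4, flow now 4.
Augment Well→P5→M2→Ref: bottleneck 6, flow now 10.
Augment Well→P5→M3→Ref: bottleneck 2, flow now 12.
Augment Well→P4→M3→Ref: bottleneck 4, flow now 16.
No augmenting path remains; maximum flow = 16.
By max-flow min-cut, the minimum cut capacity equals the max flow.
In the residual graph, reachable from Well: {Well, P5, P4, P2, M3}.
Min-cut edges: P5→M2 (6), P2→Ref (4), M3→Ref (6); capacity 6 + 4 + 6 = 16.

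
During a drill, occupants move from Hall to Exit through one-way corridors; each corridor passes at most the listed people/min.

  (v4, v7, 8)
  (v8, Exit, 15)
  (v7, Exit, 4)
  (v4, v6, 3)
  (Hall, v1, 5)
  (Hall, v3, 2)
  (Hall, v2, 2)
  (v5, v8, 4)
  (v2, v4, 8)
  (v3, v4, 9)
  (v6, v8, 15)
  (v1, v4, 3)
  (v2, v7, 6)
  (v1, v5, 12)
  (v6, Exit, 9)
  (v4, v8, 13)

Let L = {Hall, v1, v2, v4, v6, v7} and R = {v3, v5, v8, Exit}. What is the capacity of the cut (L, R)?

55

Edges leaving {Hall, v1, v2, v4, v6, v7}: Hall→v3 (2), v1→v5 (12), v4→v8 (13), v6→v8 (15), v6→Exit (9), v7→Exit (4).
Cut capacity = 2 + 12 + 13 + 15 + 9 + 4 = 55.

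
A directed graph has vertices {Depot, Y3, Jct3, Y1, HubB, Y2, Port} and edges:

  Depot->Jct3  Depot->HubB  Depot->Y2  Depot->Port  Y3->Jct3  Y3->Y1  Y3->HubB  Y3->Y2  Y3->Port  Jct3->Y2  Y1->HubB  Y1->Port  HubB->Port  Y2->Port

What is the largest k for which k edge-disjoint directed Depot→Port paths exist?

3

Assign every edge capacity 1; by Menger, the answer equals the max flow.
Path Depot→Port (+1); total 1.
Path Depot→HubB→Port (+1); total 2.
Path Depot→Y2→Port (+1); total 3.
No residual Depot→Port path; max flow = 3.
Certifying cut of size 3: {Depot→HubB, Depot→Port, Y2→Port}.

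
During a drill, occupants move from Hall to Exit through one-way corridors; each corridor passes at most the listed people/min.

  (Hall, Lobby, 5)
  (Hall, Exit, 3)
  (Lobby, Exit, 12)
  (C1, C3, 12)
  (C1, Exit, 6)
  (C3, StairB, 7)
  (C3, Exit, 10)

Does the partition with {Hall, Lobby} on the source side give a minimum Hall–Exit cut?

No — its capacity is 15, but the minimum cut has capacity 8.

Given cut capacity: 3 + 12 = 15.
Augment Hall→Exit: bottleneck 3, flow now 3.
Augment Hall→Lobby→Exit: bottleneck 5, flow now 8.
No augmenting path remains; maximum flow = 8.
In the residual graph, reachable from Hall: {Hall}.
Min-cut edges: Hall→Lobby (5), Hall→Exit (3); capacity 5 + 3 = 8.
Cut capacity 15 exceeds the max flow 8, so it is not minimum.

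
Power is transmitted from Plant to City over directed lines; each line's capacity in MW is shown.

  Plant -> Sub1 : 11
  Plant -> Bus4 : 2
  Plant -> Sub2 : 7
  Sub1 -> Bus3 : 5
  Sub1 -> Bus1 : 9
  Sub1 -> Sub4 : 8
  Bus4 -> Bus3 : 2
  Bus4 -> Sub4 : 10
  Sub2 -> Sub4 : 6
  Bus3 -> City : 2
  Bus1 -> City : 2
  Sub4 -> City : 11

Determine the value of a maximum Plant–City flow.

15

Augment Plant→Sub1→Bus3→City: bottleneck 2, flow now 2.
Augment Plant→Sub1→Bus1→City: bottleneck 2, flow now 4.
Augment Plant→Sub1→Sub4→City: bottleneck 7, flow now 11.
Augment Plant→Bus4→Sub4→City: bottleneck 2, flow now 13.
Augment Plant→Sub2→Sub4→City: bottleneck 2, flow now 15.
No augmenting path remains; maximum flow = 15.
In the residual graph, reachable from Plant: {Plant, Sub1, Bus4, Sub2, Bus3, Bus1, Sub4}.
Min-cut edges: Bus3→City (2), Bus1→City (2), Sub4→City (11); capacity 2 + 2 + 11 = 15.
This cut is saturated, so no flow can exceed 15.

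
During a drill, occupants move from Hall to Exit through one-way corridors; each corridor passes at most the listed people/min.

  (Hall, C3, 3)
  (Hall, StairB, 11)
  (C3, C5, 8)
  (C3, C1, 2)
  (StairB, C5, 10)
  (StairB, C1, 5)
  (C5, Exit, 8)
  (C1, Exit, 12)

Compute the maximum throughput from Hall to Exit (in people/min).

14

Augment Hall→C3→C5→Exit: bottleneck 3, flow now 3.
Augment Hall→StairB→C5→Exit: bottleneck 5, flow now 8.
Augment Hall→StairB→C1→Exit: bottleneck 5, flow now 13.
Augment Hall→StairB→C5→C3→C1→Exit: bottleneck 1, flow now 14. (uses reverse residual edge)
No augmenting path remains; maximum flow = 14.
In the residual graph, reachable from Hall: {Hall}.
Min-cut edges: Hall→C3 (3), Hall→StairB (11); capacity 3 + 11 = 14.
This cut is saturated, so no flow can exceed 14.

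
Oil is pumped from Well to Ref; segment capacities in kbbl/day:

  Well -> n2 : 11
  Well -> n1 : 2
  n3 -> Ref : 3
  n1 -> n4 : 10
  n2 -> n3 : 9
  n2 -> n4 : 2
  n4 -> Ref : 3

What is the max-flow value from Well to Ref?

6

Augment Well→n1→n4→Ref: bottleneck 2, flow now 2.
Augment Well→n2→n3→Ref: bottleneck 3, flow now 5.
Augment Well→n2→n4→Ref: bottleneck 1, flow now 6.
No augmenting path remains; maximum flow = 6.
In the residual graph, reachable from Well: {Well, n1, n2, n3, n4}.
Min-cut edges: n3→Ref (3), n4→Ref (3); capacity 3 + 3 = 6.
This cut is saturated, so no flow can exceed 6.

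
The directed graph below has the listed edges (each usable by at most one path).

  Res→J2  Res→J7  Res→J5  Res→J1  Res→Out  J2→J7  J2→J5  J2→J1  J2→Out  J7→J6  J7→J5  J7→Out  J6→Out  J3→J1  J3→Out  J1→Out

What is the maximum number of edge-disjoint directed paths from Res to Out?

Assign every edge capacity 1; by Menger, the answer equals the max flow.
Path Res→Out (+1); total 1.
Path Res→J2→Out (+1); total 2.
Path Res→J7→Out (+1); total 3.
Path Res→J1→Out (+1); total 4.
No residual Res→Out path; max flow = 4.
Certifying cut of size 4: {Res→J1, Res→J2, Res→J7, Res→Out}.

4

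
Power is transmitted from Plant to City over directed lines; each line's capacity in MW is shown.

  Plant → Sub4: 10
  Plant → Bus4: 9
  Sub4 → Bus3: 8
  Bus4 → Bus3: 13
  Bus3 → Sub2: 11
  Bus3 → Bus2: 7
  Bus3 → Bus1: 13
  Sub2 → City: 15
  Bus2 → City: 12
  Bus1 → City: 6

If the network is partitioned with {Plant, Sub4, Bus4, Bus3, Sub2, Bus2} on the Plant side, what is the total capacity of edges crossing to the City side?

40

Edges leaving {Plant, Sub4, Bus4, Bus3, Sub2, Bus2}: Bus3→Bus1 (13), Sub2→City (15), Bus2→City (12).
Cut capacity = 13 + 15 + 12 = 40.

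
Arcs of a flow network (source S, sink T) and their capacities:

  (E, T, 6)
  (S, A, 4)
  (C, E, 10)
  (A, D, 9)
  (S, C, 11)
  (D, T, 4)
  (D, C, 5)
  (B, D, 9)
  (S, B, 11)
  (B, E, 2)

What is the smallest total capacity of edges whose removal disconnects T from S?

Augment S→A→D→T: bottleneck 4, flow now 4.
Augment S→B→E→T: bottleneck 2, flow now 6.
Augment S→C→E→T: bottleneck 4, flow now 10.
No augmenting path remains; maximum flow = 10.
By max-flow min-cut, the minimum cut capacity equals the max flow.
In the residual graph, reachable from S: {S, A, B, C, D, E}.
Min-cut edges: D→T (4), E→T (6); capacity 4 + 6 = 10.

10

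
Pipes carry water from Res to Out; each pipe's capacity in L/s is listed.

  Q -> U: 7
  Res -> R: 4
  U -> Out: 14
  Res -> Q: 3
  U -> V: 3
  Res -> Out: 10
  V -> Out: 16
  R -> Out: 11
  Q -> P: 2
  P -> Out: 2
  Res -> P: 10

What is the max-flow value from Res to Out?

19

Augment Res→Out: bottleneck 10, flow now 10.
Augment Res→P→Out: bottleneck 2, flow now 12.
Augment Res→R→Out: bottleneck 4, flow now 16.
Augment Res→Q→U→Out: bottleneck 3, flow now 19.
No augmenting path remains; maximum flow = 19.
In the residual graph, reachable from Res: {Res, P}.
Min-cut edges: Res→Q (3), Res→R (4), Res→Out (10), P→Out (2); capacity 3 + 4 + 10 + 2 = 19.
This cut is saturated, so no flow can exceed 19.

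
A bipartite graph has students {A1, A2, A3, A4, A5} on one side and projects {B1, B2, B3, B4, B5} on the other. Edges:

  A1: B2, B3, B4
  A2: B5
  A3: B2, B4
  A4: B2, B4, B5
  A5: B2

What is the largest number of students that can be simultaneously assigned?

Unit-capacity flow: source→left, listed edges, right→sink; max matching = max flow.
Augmenting path A1→B2 (+1); matched 1.
Augmenting path A2→B5 (+1); matched 2.
Augmenting path A3→B4 (+1); matched 3.
Augmenting path A4→B2→A1→B3 (+1); matched 4.
No augmenting path remains; maximum matching = 4.
König certificate: {A1, B2, B4, B5} is a vertex cover of size 4 (every listed pair touches it), so no matching can be larger.

4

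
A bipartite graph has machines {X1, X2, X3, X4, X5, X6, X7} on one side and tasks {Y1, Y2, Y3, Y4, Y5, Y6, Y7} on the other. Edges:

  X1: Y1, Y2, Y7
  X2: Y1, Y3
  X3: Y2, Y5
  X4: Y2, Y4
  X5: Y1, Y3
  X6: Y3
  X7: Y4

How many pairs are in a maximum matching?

Unit-capacity flow: source→left, listed edges, right→sink; max matching = max flow.
Augmenting path X1→Y1 (+1); matched 1.
Augmenting path X2→Y3 (+1); matched 2.
Augmenting path X3→Y2 (+1); matched 3.
Augmenting path X4→Y4 (+1); matched 4.
Augmenting path X5→Y1→X1→Y7 (+1); matched 5.
Augmenting path X7→Y4→X4→Y2→X3→Y5 (+1); matched 6.
No augmenting path remains; maximum matching = 6.
König certificate: {X1, X3, X4, X7, Y1, Y3} is a vertex cover of size 6 (every listed pair touches it), so no matching can be larger.

6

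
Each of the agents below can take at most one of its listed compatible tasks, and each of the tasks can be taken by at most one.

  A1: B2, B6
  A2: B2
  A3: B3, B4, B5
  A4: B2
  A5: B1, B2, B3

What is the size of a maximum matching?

Unit-capacity flow: source→left, listed edges, right→sink; max matching = max flow.
Augmenting path A1→B2 (+1); matched 1.
Augmenting path A3→B3 (+1); matched 2.
Augmenting path A5→B1 (+1); matched 3.
Augmenting path A2→B2→A1→B6 (+1); matched 4.
No augmenting path remains; maximum matching = 4.
König certificate: {A1, A3, A5, B2} is a vertex cover of size 4 (every listed pair touches it), so no matching can be larger.

4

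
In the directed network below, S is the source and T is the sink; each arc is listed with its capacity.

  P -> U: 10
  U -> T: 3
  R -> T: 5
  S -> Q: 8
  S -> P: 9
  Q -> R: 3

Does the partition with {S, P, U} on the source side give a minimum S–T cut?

No — its capacity is 11, but the minimum cut has capacity 6.

Given cut capacity: 8 + 3 = 11.
Augment S→P→U→T: bottleneck 3, flow now 3.
Augment S→Q→R→T: bottleneck 3, flow now 6.
No augmenting path remains; maximum flow = 6.
In the residual graph, reachable from S: {S, P, Q, U}.
Min-cut edges: Q→R (3), U→T (3); capacity 3 + 3 = 6.
Cut capacity 11 exceeds the max flow 6, so it is not minimum.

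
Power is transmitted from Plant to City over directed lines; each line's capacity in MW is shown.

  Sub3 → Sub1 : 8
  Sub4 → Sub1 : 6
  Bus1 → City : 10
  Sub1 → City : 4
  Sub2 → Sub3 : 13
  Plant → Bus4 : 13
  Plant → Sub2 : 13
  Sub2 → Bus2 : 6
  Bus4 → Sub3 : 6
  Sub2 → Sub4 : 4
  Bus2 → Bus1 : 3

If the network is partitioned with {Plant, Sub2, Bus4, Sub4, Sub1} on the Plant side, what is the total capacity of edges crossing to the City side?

29

Edges leaving {Plant, Sub2, Bus4, Sub4, Sub1}: Sub2→Sub3 (13), Sub2→Bus2 (6), Bus4→Sub3 (6), Sub1→City (4).
Cut capacity = 13 + 6 + 6 + 4 = 29.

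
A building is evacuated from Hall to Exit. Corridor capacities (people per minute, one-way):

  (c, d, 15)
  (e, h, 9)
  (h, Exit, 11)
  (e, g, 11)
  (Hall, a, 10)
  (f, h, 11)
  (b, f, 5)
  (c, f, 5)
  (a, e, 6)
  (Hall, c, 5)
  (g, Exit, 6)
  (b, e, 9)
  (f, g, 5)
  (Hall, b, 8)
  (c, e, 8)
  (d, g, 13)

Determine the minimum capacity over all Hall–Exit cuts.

17

Augment Hall→a→e→g→Exit: bottleneck 6, flow now 6.
Augment Hall→b→e→h→Exit: bottleneck 8, flow now 14.
Augment Hall→c→e→h→Exit: bottleneck 1, flow now 15.
Augment Hall→c→f→h→Exit: bottleneck 2, flow now 17.
No augmenting path remains; maximum flow = 17.
By max-flow min-cut, the minimum cut capacity equals the max flow.
In the residual graph, reachable from Hall: {Hall, a, b, c, d, e, f, g, h}.
Min-cut edges: g→Exit (6), h→Exit (11); capacity 6 + 11 = 17.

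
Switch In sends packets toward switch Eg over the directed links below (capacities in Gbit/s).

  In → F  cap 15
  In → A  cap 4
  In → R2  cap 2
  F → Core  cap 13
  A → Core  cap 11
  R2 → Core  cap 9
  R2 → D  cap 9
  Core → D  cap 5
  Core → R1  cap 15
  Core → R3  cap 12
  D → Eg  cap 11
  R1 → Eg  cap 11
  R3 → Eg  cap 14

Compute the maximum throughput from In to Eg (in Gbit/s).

Augment In→R2→D→Eg: bottleneck 2, flow now 2.
Augment In→F→Core→D→Eg: bottleneck 5, flow now 7.
Augment In→F→Core→R1→Eg: bottleneck 8, flow now 15.
Augment In→A→Core→R1→Eg: bottleneck 3, flow now 18.
Augment In→A→Core→R3→Eg: bottleneck 1, flow now 19.
No augmenting path remains; maximum flow = 19.
In the residual graph, reachable from In: {In, F}.
Min-cut edges: In→A (4), In→R2 (2), F→Core (13); capacity 4 + 2 + 13 = 19.
This cut is saturated, so no flow can exceed 19.

19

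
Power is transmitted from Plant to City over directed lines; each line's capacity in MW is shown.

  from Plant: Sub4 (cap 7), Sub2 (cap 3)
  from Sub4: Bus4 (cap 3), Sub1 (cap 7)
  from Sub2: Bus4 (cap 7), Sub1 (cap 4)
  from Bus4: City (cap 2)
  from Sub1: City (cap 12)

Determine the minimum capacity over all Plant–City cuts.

Augment Plant→Sub4→Bus4→City: bottleneck 2, flow now 2.
Augment Plant→Sub4→Sub1→City: bottleneck 5, flow now 7.
Augment Plant→Sub2→Sub1→City: bottleneck 3, flow now 10.
No augmenting path remains; maximum flow = 10.
By max-flow min-cut, the minimum cut capacity equals the max flow.
In the residual graph, reachable from Plant: {Plant}.
Min-cut edges: Plant→Sub4 (7), Plant→Sub2 (3); capacity 7 + 3 = 10.

10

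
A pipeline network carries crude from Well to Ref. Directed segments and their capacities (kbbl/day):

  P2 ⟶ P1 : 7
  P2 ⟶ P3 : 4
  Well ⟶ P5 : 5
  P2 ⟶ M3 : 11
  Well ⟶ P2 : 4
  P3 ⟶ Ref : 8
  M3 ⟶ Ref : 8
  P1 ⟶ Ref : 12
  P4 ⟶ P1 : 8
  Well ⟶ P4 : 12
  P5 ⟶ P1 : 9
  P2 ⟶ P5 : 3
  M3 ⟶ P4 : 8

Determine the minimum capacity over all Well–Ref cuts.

Augment Well→P2→P1→Ref: bottleneck 4, flow now 4.
Augment Well→P5→P1→Ref: bottleneck 5, flow now 9.
Augment Well→P4→P1→Ref: bottleneck 3, flow now 12.
Augment Well→P4→P1→P2→M3→Ref: bottleneck 4, flow now 16. (uses reverse residual edge)
No augmenting path remains; maximum flow = 16.
By max-flow min-cut, the minimum cut capacity equals the max flow.
In the residual graph, reachable from Well: {Well, P5, P4, P1}.
Min-cut edges: Well→P2 (4), P1→Ref (12); capacity 4 + 12 = 16.

16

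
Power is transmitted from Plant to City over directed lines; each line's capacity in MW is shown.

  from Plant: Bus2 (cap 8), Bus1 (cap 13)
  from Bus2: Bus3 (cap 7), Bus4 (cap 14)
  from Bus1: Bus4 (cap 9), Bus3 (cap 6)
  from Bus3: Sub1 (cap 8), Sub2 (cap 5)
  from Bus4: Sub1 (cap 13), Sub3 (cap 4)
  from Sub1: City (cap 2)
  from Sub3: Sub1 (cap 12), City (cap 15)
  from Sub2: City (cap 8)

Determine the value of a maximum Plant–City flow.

Augment Plant→Bus2→Bus3→Sub1→City: bottleneck 2, flow now 2.
Augment Plant→Bus2→Bus3→Sub2→City: bottleneck 5, flow now 7.
Augment Plant→Bus2→Bus4→Sub3→City: bottleneck 1, flow now 8.
Augment Plant→Bus1→Bus4→Sub3→City: bottleneck 3, flow now 11.
No augmenting path remains; maximum flow = 11.
In the residual graph, reachable from Plant: {Plant, Bus2, Bus1, Bus3, Bus4, Sub1}.
Min-cut edges: Bus3→Sub2 (5), Bus4→Sub3 (4), Sub1→City (2); capacity 5 + 4 + 2 = 11.
This cut is saturated, so no flow can exceed 11.

11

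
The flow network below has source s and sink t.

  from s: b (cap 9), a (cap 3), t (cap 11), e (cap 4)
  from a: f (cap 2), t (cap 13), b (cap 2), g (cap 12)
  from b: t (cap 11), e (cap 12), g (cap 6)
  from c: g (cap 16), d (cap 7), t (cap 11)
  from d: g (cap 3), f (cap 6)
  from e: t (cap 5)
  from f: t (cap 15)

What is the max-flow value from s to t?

27

Augment s→t: bottleneck 11, flow now 11.
Augment s→a→t: bottleneck 3, flow now 14.
Augment s→b→t: bottleneck 9, flow now 23.
Augment s→e→t: bottleneck 4, flow now 27.
No augmenting path remains; maximum flow = 27.
In the residual graph, reachable from s: {s}.
Min-cut edges: s→a (3), s→b (9), s→e (4), s→t (11); capacity 3 + 9 + 4 + 11 = 27.
This cut is saturated, so no flow can exceed 27.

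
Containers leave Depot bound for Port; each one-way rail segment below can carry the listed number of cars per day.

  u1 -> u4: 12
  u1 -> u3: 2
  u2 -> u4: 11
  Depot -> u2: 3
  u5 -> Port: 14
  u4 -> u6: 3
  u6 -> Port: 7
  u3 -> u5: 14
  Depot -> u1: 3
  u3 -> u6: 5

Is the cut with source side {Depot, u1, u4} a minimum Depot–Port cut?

Given cut capacity: 3 + 2 + 3 = 8.
Augment Depot→u1→u3→u5→Port: bottleneck 2, flow now 2.
Augment Depot→u1→u4→u6→Port: bottleneck 1, flow now 3.
Augment Depot→u2→u4→u6→Port: bottleneck 2, flow now 5.
No augmenting path remains; maximum flow = 5.
In the residual graph, reachable from Depot: {Depot, u1, u2, u4}.
Min-cut edges: u1→u3 (2), u4→u6 (3); capacity 2 + 3 = 5.
Cut capacity 8 exceeds the max flow 5, so it is not minimum.

No — its capacity is 8, but the minimum cut has capacity 5.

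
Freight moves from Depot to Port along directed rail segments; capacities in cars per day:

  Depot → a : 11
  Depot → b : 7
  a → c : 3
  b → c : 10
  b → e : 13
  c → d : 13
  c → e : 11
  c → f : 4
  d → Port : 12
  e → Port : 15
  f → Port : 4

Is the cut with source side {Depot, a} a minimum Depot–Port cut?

Given cut capacity: 7 + 3 = 10.
Augment Depot→b→e→Port: bottleneck 7, flow now 7.
Augment Depot→a→c→d→Port: bottleneck 3, flow now 10.
No augmenting path remains; maximum flow = 10.
Cut capacity 10 equals the max flow, so it is a minimum cut.

Yes — it is a minimum cut (capacity 10).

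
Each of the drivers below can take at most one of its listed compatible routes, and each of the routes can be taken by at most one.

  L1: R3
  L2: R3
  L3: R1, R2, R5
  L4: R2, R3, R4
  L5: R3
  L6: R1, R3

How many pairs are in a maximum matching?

Unit-capacity flow: source→left, listed edges, right→sink; max matching = max flow.
Augmenting path L1→R3 (+1); matched 1.
Augmenting path L3→R1 (+1); matched 2.
Augmenting path L4→R2 (+1); matched 3.
Augmenting path L6→R1→L3→R5 (+1); matched 4.
No augmenting path remains; maximum matching = 4.
König certificate: {L3, L4, L6, R3} is a vertex cover of size 4 (every listed pair touches it), so no matching can be larger.

4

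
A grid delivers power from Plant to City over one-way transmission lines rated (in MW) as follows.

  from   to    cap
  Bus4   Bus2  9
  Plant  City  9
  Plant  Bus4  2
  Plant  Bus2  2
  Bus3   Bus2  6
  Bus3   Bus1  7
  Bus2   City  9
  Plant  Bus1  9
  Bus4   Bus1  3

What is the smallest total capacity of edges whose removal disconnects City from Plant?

13

Augment Plant→City: bottleneck 9, flow now 9.
Augment Plant→Bus2→City: bottleneck 2, flow now 11.
Augment Plant→Bus4→Bus2→City: bottleneck 2, flow now 13.
No augmenting path remains; maximum flow = 13.
By max-flow min-cut, the minimum cut capacity equals the max flow.
In the residual graph, reachable from Plant: {Plant, Bus1}.
Min-cut edges: Plant→Bus4 (2), Plant→Bus2 (2), Plant→City (9); capacity 2 + 2 + 9 = 13.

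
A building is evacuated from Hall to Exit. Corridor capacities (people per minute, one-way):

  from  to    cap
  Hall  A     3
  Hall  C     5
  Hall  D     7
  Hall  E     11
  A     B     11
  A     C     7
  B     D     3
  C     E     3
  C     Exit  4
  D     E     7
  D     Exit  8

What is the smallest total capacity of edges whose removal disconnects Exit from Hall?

Augment Hall→C→Exit: bottleneck 4, flow now 4.
Augment Hall→D→Exit: bottleneck 7, flow now 11.
Augment Hall→A→B→D→Exit: bottleneck 1, flow now 12.
No augmenting path remains; maximum flow = 12.
By max-flow min-cut, the minimum cut capacity equals the max flow.
In the residual graph, reachable from Hall: {Hall, A, B, C, D, E}.
Min-cut edges: C→Exit (4), D→Exit (8); capacity 4 + 8 = 12.

12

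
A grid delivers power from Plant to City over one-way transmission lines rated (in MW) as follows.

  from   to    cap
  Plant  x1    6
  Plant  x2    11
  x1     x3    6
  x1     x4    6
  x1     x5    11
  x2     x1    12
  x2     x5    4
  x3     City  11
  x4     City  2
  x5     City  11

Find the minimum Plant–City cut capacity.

Augment Plant→x1→x3→City: bottleneck 6, flow now 6.
Augment Plant→x2→x5→City: bottleneck 4, flow now 10.
Augment Plant→x2→x1→x4→City: bottleneck 2, flow now 12.
Augment Plant→x2→x1→x5→City: bottleneck 5, flow now 17.
No augmenting path remains; maximum flow = 17.
By max-flow min-cut, the minimum cut capacity equals the max flow.
In the residual graph, reachable from Plant: {Plant}.
Min-cut edges: Plant→x1 (6), Plant→x2 (11); capacity 6 + 11 = 17.

17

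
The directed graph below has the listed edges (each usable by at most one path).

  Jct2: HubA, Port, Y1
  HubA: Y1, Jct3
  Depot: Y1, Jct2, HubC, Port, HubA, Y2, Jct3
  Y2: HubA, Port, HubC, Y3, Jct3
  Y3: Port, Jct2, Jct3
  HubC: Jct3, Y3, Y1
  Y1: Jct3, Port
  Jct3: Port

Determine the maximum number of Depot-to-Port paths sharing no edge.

6

Assign every edge capacity 1; by Menger, the answer equals the max flow.
Path Depot→Port (+1); total 1.
Path Depot→Jct2→Port (+1); total 2.
Path Depot→Y2→Port (+1); total 3.
Path Depot→Y1→Port (+1); total 4.
Path Depot→Jct3→Port (+1); total 5.
Path Depot→HubC→Y3→Port (+1); total 6.
No residual Depot→Port path; max flow = 6.
Certifying cut of size 6: {Depot→HubC, Depot→Jct2, Depot→Port, Depot→Y2, Jct3→Port, Y1→Port}.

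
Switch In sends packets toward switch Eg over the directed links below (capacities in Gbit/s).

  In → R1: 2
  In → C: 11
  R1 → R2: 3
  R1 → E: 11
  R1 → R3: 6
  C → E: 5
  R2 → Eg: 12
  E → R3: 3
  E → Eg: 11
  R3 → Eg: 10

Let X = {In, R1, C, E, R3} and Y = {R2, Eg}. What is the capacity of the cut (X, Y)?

24

Edges leaving {In, R1, C, E, R3}: R1→R2 (3), E→Eg (11), R3→Eg (10).
Cut capacity = 3 + 11 + 10 = 24.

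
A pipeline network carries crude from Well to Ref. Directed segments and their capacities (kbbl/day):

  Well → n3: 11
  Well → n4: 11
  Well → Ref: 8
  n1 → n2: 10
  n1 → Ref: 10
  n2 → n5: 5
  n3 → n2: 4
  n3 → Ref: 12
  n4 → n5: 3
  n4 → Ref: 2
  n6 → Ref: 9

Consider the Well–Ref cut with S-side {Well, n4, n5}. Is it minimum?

Given cut capacity: 11 + 8 + 2 = 21.
Augment Well→Ref: bottleneck 8, flow now 8.
Augment Well→n3→Ref: bottleneck 11, flow now 19.
Augment Well→n4→Ref: bottleneck 2, flow now 21.
No augmenting path remains; maximum flow = 21.
Cut capacity 21 equals the max flow, so it is a minimum cut.

Yes — it is a minimum cut (capacity 21).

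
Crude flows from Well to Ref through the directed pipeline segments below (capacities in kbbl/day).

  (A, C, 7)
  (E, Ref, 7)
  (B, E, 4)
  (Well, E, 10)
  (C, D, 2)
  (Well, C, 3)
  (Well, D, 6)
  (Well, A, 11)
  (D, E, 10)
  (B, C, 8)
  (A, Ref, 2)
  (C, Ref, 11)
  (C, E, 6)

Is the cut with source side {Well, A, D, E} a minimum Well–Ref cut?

Given cut capacity: 3 + 7 + 2 + 7 = 19.
Augment Well→A→Ref: bottleneck 2, flow now 2.
Augment Well→C→Ref: bottleneck 3, flow now 5.
Augment Well→E→Ref: bottleneck 7, flow now 12.
Augment Well→A→C→Ref: bottleneck 7, flow now 19.
No augmenting path remains; maximum flow = 19.
Cut capacity 19 equals the max flow, so it is a minimum cut.

Yes — it is a minimum cut (capacity 19).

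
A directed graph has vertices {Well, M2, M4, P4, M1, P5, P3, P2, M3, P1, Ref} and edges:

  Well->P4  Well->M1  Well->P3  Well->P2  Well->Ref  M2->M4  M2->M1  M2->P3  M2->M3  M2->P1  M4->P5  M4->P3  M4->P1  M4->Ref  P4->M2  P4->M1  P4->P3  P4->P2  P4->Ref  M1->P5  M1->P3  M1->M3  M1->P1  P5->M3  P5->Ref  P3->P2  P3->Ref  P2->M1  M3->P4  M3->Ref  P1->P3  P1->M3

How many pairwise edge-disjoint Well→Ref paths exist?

5

Assign every edge capacity 1; by Menger, the answer equals the max flow.
Path Well→Ref (+1); total 1.
Path Well→P4→Ref (+1); total 2.
Path Well→P3→Ref (+1); total 3.
Path Well→M1→P5→Ref (+1); total 4.
Path Well→P2→M1→M3→Ref (+1); total 5.
No residual Well→Ref path; max flow = 5.
Certifying cut of size 5: {Well→M1, Well→P2, Well→P3, Well→P4, Well→Ref}.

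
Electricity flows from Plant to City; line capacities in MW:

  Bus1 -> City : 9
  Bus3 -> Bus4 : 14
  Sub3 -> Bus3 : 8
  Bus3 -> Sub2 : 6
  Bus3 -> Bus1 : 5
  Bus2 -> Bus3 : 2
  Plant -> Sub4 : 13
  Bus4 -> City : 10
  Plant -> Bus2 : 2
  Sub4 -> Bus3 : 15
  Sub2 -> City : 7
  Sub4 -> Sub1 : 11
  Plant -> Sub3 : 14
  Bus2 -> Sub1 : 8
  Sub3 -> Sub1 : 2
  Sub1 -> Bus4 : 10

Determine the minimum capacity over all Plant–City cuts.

Augment Plant→Sub4→Sub1→Bus4→City: bottleneck 10, flow now 10.
Augment Plant→Sub4→Bus3→Bus1→City: bottleneck 3, flow now 13.
Augment Plant→Sub3→Bus3→Bus1→City: bottleneck 2, flow now 15.
Augment Plant→Sub3→Bus3→Sub2→City: bottleneck 6, flow now 21.
No augmenting path remains; maximum flow = 21.
By max-flow min-cut, the minimum cut capacity equals the max flow.
In the residual graph, reachable from Plant: {Plant, Sub4, Sub3, Bus2, Sub1, Bus3, Bus4}.
Min-cut edges: Bus3→Bus1 (5), Bus3→Sub2 (6), Bus4→City (10); capacity 5 + 6 + 10 = 21.

21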